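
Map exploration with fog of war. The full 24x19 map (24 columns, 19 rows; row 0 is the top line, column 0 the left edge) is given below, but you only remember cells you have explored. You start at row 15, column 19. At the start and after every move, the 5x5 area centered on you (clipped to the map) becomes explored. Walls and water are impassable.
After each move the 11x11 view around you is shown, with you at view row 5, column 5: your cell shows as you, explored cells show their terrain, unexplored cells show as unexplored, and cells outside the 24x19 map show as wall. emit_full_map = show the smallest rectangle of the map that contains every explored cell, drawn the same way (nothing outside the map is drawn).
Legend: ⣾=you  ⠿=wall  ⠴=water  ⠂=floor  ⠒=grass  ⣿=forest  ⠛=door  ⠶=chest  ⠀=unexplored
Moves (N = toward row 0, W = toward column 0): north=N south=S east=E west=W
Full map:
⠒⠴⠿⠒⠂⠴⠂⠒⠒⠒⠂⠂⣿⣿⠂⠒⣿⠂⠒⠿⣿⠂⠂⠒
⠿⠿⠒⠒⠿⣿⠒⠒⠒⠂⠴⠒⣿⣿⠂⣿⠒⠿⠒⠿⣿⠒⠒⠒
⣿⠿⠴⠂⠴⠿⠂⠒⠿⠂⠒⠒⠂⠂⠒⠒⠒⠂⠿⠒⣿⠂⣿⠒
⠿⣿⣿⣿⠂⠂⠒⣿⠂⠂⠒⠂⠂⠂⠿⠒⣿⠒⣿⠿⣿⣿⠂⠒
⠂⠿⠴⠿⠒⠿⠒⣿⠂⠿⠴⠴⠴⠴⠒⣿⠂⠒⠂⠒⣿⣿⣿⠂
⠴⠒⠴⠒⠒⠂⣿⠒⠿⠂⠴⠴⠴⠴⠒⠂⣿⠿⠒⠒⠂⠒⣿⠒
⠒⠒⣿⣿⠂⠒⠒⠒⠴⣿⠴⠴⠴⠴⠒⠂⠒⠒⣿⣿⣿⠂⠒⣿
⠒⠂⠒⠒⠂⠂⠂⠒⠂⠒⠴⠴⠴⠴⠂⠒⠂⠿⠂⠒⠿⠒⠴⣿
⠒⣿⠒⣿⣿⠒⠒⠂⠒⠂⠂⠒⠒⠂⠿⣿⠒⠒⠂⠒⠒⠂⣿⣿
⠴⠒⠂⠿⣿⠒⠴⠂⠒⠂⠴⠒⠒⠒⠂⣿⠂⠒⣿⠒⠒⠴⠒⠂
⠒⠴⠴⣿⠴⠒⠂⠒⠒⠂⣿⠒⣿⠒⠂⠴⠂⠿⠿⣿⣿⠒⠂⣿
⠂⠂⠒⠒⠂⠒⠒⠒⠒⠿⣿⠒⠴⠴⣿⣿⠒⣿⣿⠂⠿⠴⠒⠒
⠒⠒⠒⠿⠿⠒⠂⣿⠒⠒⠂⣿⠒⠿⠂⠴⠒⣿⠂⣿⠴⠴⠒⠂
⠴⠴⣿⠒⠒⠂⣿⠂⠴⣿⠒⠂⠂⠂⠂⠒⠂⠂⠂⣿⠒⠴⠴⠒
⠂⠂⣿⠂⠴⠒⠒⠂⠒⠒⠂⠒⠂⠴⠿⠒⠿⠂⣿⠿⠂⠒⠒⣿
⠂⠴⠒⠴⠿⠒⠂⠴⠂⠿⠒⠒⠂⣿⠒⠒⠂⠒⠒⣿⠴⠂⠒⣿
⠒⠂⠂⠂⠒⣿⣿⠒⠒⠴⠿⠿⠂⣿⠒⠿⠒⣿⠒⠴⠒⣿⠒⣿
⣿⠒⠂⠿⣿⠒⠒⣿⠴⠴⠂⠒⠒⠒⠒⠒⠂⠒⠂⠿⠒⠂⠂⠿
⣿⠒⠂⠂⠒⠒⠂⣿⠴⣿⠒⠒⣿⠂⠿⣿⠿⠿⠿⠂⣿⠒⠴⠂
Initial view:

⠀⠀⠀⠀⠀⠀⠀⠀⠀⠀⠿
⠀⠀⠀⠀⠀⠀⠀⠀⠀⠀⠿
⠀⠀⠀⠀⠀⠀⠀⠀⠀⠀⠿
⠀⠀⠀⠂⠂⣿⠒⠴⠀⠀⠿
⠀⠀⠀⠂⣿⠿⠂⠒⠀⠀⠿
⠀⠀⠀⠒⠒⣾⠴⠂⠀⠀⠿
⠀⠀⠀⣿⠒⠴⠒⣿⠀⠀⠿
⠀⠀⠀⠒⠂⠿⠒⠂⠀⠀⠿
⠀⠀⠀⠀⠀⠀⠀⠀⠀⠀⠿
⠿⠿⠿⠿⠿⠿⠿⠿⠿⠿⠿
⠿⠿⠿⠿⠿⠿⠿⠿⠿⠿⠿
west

⠀⠀⠀⠀⠀⠀⠀⠀⠀⠀⠀
⠀⠀⠀⠀⠀⠀⠀⠀⠀⠀⠀
⠀⠀⠀⠀⠀⠀⠀⠀⠀⠀⠀
⠀⠀⠀⠂⠂⠂⣿⠒⠴⠀⠀
⠀⠀⠀⠿⠂⣿⠿⠂⠒⠀⠀
⠀⠀⠀⠂⠒⣾⣿⠴⠂⠀⠀
⠀⠀⠀⠒⣿⠒⠴⠒⣿⠀⠀
⠀⠀⠀⠂⠒⠂⠿⠒⠂⠀⠀
⠀⠀⠀⠀⠀⠀⠀⠀⠀⠀⠀
⠿⠿⠿⠿⠿⠿⠿⠿⠿⠿⠿
⠿⠿⠿⠿⠿⠿⠿⠿⠿⠿⠿

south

⠀⠀⠀⠀⠀⠀⠀⠀⠀⠀⠀
⠀⠀⠀⠀⠀⠀⠀⠀⠀⠀⠀
⠀⠀⠀⠂⠂⠂⣿⠒⠴⠀⠀
⠀⠀⠀⠿⠂⣿⠿⠂⠒⠀⠀
⠀⠀⠀⠂⠒⠒⣿⠴⠂⠀⠀
⠀⠀⠀⠒⣿⣾⠴⠒⣿⠀⠀
⠀⠀⠀⠂⠒⠂⠿⠒⠂⠀⠀
⠀⠀⠀⠿⠿⠿⠂⣿⠀⠀⠀
⠿⠿⠿⠿⠿⠿⠿⠿⠿⠿⠿
⠿⠿⠿⠿⠿⠿⠿⠿⠿⠿⠿
⠿⠿⠿⠿⠿⠿⠿⠿⠿⠿⠿

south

⠀⠀⠀⠀⠀⠀⠀⠀⠀⠀⠀
⠀⠀⠀⠂⠂⠂⣿⠒⠴⠀⠀
⠀⠀⠀⠿⠂⣿⠿⠂⠒⠀⠀
⠀⠀⠀⠂⠒⠒⣿⠴⠂⠀⠀
⠀⠀⠀⠒⣿⠒⠴⠒⣿⠀⠀
⠀⠀⠀⠂⠒⣾⠿⠒⠂⠀⠀
⠀⠀⠀⠿⠿⠿⠂⣿⠀⠀⠀
⠿⠿⠿⠿⠿⠿⠿⠿⠿⠿⠿
⠿⠿⠿⠿⠿⠿⠿⠿⠿⠿⠿
⠿⠿⠿⠿⠿⠿⠿⠿⠿⠿⠿
⠿⠿⠿⠿⠿⠿⠿⠿⠿⠿⠿

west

⠀⠀⠀⠀⠀⠀⠀⠀⠀⠀⠀
⠀⠀⠀⠀⠂⠂⠂⣿⠒⠴⠀
⠀⠀⠀⠀⠿⠂⣿⠿⠂⠒⠀
⠀⠀⠀⠒⠂⠒⠒⣿⠴⠂⠀
⠀⠀⠀⠿⠒⣿⠒⠴⠒⣿⠀
⠀⠀⠀⠒⠂⣾⠂⠿⠒⠂⠀
⠀⠀⠀⣿⠿⠿⠿⠂⣿⠀⠀
⠿⠿⠿⠿⠿⠿⠿⠿⠿⠿⠿
⠿⠿⠿⠿⠿⠿⠿⠿⠿⠿⠿
⠿⠿⠿⠿⠿⠿⠿⠿⠿⠿⠿
⠿⠿⠿⠿⠿⠿⠿⠿⠿⠿⠿

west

⠀⠀⠀⠀⠀⠀⠀⠀⠀⠀⠀
⠀⠀⠀⠀⠀⠂⠂⠂⣿⠒⠴
⠀⠀⠀⠀⠀⠿⠂⣿⠿⠂⠒
⠀⠀⠀⠒⠒⠂⠒⠒⣿⠴⠂
⠀⠀⠀⠒⠿⠒⣿⠒⠴⠒⣿
⠀⠀⠀⠒⠒⣾⠒⠂⠿⠒⠂
⠀⠀⠀⠿⣿⠿⠿⠿⠂⣿⠀
⠿⠿⠿⠿⠿⠿⠿⠿⠿⠿⠿
⠿⠿⠿⠿⠿⠿⠿⠿⠿⠿⠿
⠿⠿⠿⠿⠿⠿⠿⠿⠿⠿⠿
⠿⠿⠿⠿⠿⠿⠿⠿⠿⠿⠿

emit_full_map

⠀⠀⠂⠂⠂⣿⠒⠴
⠀⠀⠿⠂⣿⠿⠂⠒
⠒⠒⠂⠒⠒⣿⠴⠂
⠒⠿⠒⣿⠒⠴⠒⣿
⠒⠒⣾⠒⠂⠿⠒⠂
⠿⣿⠿⠿⠿⠂⣿⠀

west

⠀⠀⠀⠀⠀⠀⠀⠀⠀⠀⠀
⠀⠀⠀⠀⠀⠀⠂⠂⠂⣿⠒
⠀⠀⠀⠀⠀⠀⠿⠂⣿⠿⠂
⠀⠀⠀⣿⠒⠒⠂⠒⠒⣿⠴
⠀⠀⠀⣿⠒⠿⠒⣿⠒⠴⠒
⠀⠀⠀⠒⠒⣾⠂⠒⠂⠿⠒
⠀⠀⠀⠂⠿⣿⠿⠿⠿⠂⣿
⠿⠿⠿⠿⠿⠿⠿⠿⠿⠿⠿
⠿⠿⠿⠿⠿⠿⠿⠿⠿⠿⠿
⠿⠿⠿⠿⠿⠿⠿⠿⠿⠿⠿
⠿⠿⠿⠿⠿⠿⠿⠿⠿⠿⠿

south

⠀⠀⠀⠀⠀⠀⠂⠂⠂⣿⠒
⠀⠀⠀⠀⠀⠀⠿⠂⣿⠿⠂
⠀⠀⠀⣿⠒⠒⠂⠒⠒⣿⠴
⠀⠀⠀⣿⠒⠿⠒⣿⠒⠴⠒
⠀⠀⠀⠒⠒⠒⠂⠒⠂⠿⠒
⠀⠀⠀⠂⠿⣾⠿⠿⠿⠂⣿
⠿⠿⠿⠿⠿⠿⠿⠿⠿⠿⠿
⠿⠿⠿⠿⠿⠿⠿⠿⠿⠿⠿
⠿⠿⠿⠿⠿⠿⠿⠿⠿⠿⠿
⠿⠿⠿⠿⠿⠿⠿⠿⠿⠿⠿
⠿⠿⠿⠿⠿⠿⠿⠿⠿⠿⠿

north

⠀⠀⠀⠀⠀⠀⠀⠀⠀⠀⠀
⠀⠀⠀⠀⠀⠀⠂⠂⠂⣿⠒
⠀⠀⠀⠀⠀⠀⠿⠂⣿⠿⠂
⠀⠀⠀⣿⠒⠒⠂⠒⠒⣿⠴
⠀⠀⠀⣿⠒⠿⠒⣿⠒⠴⠒
⠀⠀⠀⠒⠒⣾⠂⠒⠂⠿⠒
⠀⠀⠀⠂⠿⣿⠿⠿⠿⠂⣿
⠿⠿⠿⠿⠿⠿⠿⠿⠿⠿⠿
⠿⠿⠿⠿⠿⠿⠿⠿⠿⠿⠿
⠿⠿⠿⠿⠿⠿⠿⠿⠿⠿⠿
⠿⠿⠿⠿⠿⠿⠿⠿⠿⠿⠿

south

⠀⠀⠀⠀⠀⠀⠂⠂⠂⣿⠒
⠀⠀⠀⠀⠀⠀⠿⠂⣿⠿⠂
⠀⠀⠀⣿⠒⠒⠂⠒⠒⣿⠴
⠀⠀⠀⣿⠒⠿⠒⣿⠒⠴⠒
⠀⠀⠀⠒⠒⠒⠂⠒⠂⠿⠒
⠀⠀⠀⠂⠿⣾⠿⠿⠿⠂⣿
⠿⠿⠿⠿⠿⠿⠿⠿⠿⠿⠿
⠿⠿⠿⠿⠿⠿⠿⠿⠿⠿⠿
⠿⠿⠿⠿⠿⠿⠿⠿⠿⠿⠿
⠿⠿⠿⠿⠿⠿⠿⠿⠿⠿⠿
⠿⠿⠿⠿⠿⠿⠿⠿⠿⠿⠿


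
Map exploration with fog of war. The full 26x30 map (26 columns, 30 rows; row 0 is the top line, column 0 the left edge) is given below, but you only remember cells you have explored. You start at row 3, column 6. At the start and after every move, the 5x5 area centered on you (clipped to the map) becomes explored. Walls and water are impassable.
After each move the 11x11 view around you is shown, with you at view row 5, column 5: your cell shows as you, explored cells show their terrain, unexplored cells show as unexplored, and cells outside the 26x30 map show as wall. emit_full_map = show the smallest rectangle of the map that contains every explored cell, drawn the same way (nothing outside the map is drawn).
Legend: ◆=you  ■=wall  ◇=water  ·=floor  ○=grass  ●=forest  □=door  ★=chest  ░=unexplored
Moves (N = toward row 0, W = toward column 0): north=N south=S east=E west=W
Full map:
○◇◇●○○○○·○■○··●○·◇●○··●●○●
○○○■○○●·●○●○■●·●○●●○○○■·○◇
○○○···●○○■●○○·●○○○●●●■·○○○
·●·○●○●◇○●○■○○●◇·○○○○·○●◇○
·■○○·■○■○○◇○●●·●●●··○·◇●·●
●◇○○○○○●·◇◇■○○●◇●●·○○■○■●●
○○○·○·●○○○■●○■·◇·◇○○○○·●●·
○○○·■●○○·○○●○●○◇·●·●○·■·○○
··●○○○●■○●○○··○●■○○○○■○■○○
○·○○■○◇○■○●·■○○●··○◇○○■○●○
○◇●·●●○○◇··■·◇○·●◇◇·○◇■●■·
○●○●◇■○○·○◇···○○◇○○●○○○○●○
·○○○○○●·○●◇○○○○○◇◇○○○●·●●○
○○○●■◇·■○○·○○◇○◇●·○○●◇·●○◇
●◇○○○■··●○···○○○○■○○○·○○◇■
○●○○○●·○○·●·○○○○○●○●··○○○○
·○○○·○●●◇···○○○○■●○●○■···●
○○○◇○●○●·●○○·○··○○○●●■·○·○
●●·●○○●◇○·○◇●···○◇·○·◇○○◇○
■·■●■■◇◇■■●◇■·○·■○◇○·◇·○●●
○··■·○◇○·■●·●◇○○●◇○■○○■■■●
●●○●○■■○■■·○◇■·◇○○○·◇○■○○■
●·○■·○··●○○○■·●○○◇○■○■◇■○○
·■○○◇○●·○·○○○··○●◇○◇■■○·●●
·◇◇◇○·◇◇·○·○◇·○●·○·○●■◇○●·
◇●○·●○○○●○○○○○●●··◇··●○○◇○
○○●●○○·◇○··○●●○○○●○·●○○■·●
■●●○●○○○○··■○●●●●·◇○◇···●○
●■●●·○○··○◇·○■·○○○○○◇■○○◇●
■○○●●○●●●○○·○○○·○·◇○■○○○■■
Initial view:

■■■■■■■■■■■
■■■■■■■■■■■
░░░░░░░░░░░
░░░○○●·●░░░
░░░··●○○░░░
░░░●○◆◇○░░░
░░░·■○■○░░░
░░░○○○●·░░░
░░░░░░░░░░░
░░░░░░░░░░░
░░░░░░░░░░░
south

■■■■■■■■■■■
░░░░░░░░░░░
░░░○○●·●░░░
░░░··●○○░░░
░░░●○●◇○░░░
░░░·■◆■○░░░
░░░○○○●·░░░
░░░○·●○○░░░
░░░░░░░░░░░
░░░░░░░░░░░
░░░░░░░░░░░

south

░░░░░░░░░░░
░░░○○●·●░░░
░░░··●○○░░░
░░░●○●◇○░░░
░░░·■○■○░░░
░░░○○◆●·░░░
░░░○·●○○░░░
░░░■●○○·░░░
░░░░░░░░░░░
░░░░░░░░░░░
░░░░░░░░░░░

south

░░░○○●·●░░░
░░░··●○○░░░
░░░●○●◇○░░░
░░░·■○■○░░░
░░░○○○●·░░░
░░░○·◆○○░░░
░░░■●○○·░░░
░░░○○●■○░░░
░░░░░░░░░░░
░░░░░░░░░░░
░░░░░░░░░░░

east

░░○○●·●░░░░
░░··●○○░░░░
░░●○●◇○░░░░
░░·■○■○○░░░
░░○○○●·◇░░░
░░○·●◆○○░░░
░░■●○○·○░░░
░░○○●■○●░░░
░░░░░░░░░░░
░░░░░░░░░░░
░░░░░░░░░░░

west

░░░○○●·●░░░
░░░··●○○░░░
░░░●○●◇○░░░
░░░·■○■○○░░
░░░○○○●·◇░░
░░░○·◆○○○░░
░░░■●○○·○░░
░░░○○●■○●░░
░░░░░░░░░░░
░░░░░░░░░░░
░░░░░░░░░░░

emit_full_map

○○●·●░
··●○○░
●○●◇○░
·■○■○○
○○○●·◇
○·◆○○○
■●○○·○
○○●■○●

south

░░░··●○○░░░
░░░●○●◇○░░░
░░░·■○■○○░░
░░░○○○●·◇░░
░░░○·●○○○░░
░░░■●◆○·○░░
░░░○○●■○●░░
░░░■○◇○■░░░
░░░░░░░░░░░
░░░░░░░░░░░
░░░░░░░░░░░

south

░░░●○●◇○░░░
░░░·■○■○○░░
░░░○○○●·◇░░
░░░○·●○○○░░
░░░■●○○·○░░
░░░○○◆■○●░░
░░░■○◇○■░░░
░░░●●○○◇░░░
░░░░░░░░░░░
░░░░░░░░░░░
░░░░░░░░░░░

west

░░░░●○●◇○░░
░░░░·■○■○○░
░░░░○○○●·◇░
░░░·○·●○○○░
░░░·■●○○·○░
░░░○○◆●■○●░
░░░○■○◇○■░░
░░░·●●○○◇░░
░░░░░░░░░░░
░░░░░░░░░░░
░░░░░░░░░░░

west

■░░░░●○●◇○░
■░░░░·■○■○○
■░░░░○○○●·◇
■░░○·○·●○○○
■░░○·■●○○·○
■░░●○◆○●■○●
■░░○○■○◇○■░
■░░●·●●○○◇░
■░░░░░░░░░░
■░░░░░░░░░░
■░░░░░░░░░░

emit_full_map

░░○○●·●░
░░··●○○░
░░●○●◇○░
░░·■○■○○
░░○○○●·◇
○·○·●○○○
○·■●○○·○
●○◆○●■○●
○○■○◇○■░
●·●●○○◇░

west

■■░░░░●○●◇○
■■░░░░·■○■○
■■░░░░○○○●·
■■░○○·○·●○○
■■░○○·■●○○·
■■░·●◆○○●■○
■■░·○○■○◇○■
■■░◇●·●●○○◇
■■░░░░░░░░░
■■░░░░░░░░░
■■░░░░░░░░░

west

■■■░░░░●○●◇
■■■░░░░·■○■
■■■░░░░○○○●
■■■○○○·○·●○
■■■○○○·■●○○
■■■··◆○○○●■
■■■○·○○■○◇○
■■■○◇●·●●○○
■■■░░░░░░░░
■■■░░░░░░░░
■■■░░░░░░░░

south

■■■░░░░·■○■
■■■░░░░○○○●
■■■○○○·○·●○
■■■○○○·■●○○
■■■··●○○○●■
■■■○·◆○■○◇○
■■■○◇●·●●○○
■■■○●○●◇░░░
■■■░░░░░░░░
■■■░░░░░░░░
■■■░░░░░░░░

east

■■░░░░·■○■○
■■░░░░○○○●·
■■○○○·○·●○○
■■○○○·■●○○·
■■··●○○○●■○
■■○·○◆■○◇○■
■■○◇●·●●○○◇
■■○●○●◇■░░░
■■░░░░░░░░░
■■░░░░░░░░░
■■░░░░░░░░░

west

■■■░░░░·■○■
■■■░░░░○○○●
■■■○○○·○·●○
■■■○○○·■●○○
■■■··●○○○●■
■■■○·◆○■○◇○
■■■○◇●·●●○○
■■■○●○●◇■░░
■■■░░░░░░░░
■■■░░░░░░░░
■■■░░░░░░░░

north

■■■░░░░●○●◇
■■■░░░░·■○■
■■■░░░░○○○●
■■■○○○·○·●○
■■■○○○·■●○○
■■■··◆○○○●■
■■■○·○○■○◇○
■■■○◇●·●●○○
■■■○●○●◇■░░
■■■░░░░░░░░
■■■░░░░░░░░

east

■■░░░░●○●◇○
■■░░░░·■○■○
■■░░░░○○○●·
■■○○○·○·●○○
■■○○○·■●○○·
■■··●◆○○●■○
■■○·○○■○◇○■
■■○◇●·●●○○◇
■■○●○●◇■░░░
■■░░░░░░░░░
■■░░░░░░░░░

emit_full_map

░░░░○○●·●░
░░░░··●○○░
░░░░●○●◇○░
░░░░·■○■○○
░░░░○○○●·◇
○○○·○·●○○○
○○○·■●○○·○
··●◆○○●■○●
○·○○■○◇○■░
○◇●·●●○○◇░
○●○●◇■░░░░

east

■░░░░●○●◇○░
■░░░░·■○■○○
■░░░░○○○●·◇
■○○○·○·●○○○
■○○○·■●○○·○
■··●○◆○●■○●
■○·○○■○◇○■░
■○◇●·●●○○◇░
■○●○●◇■░░░░
■░░░░░░░░░░
■░░░░░░░░░░

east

░░░░●○●◇○░░
░░░░·■○■○○░
░░░░○○○●·◇░
○○○·○·●○○○░
○○○·■●○○·○░
··●○○◆●■○●░
○·○○■○◇○■░░
○◇●·●●○○◇░░
○●○●◇■░░░░░
░░░░░░░░░░░
░░░░░░░░░░░

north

░░░░··●○○░░
░░░░●○●◇○░░
░░░░·■○■○○░
░░░○○○○●·◇░
○○○·○·●○○○░
○○○·■◆○○·○░
··●○○○●■○●░
○·○○■○◇○■░░
○◇●·●●○○◇░░
○●○●◇■░░░░░
░░░░░░░░░░░

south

░░░░●○●◇○░░
░░░░·■○■○○░
░░░○○○○●·◇░
○○○·○·●○○○░
○○○·■●○○·○░
··●○○◆●■○●░
○·○○■○◇○■░░
○◇●·●●○○◇░░
○●○●◇■░░░░░
░░░░░░░░░░░
░░░░░░░░░░░

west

■░░░░●○●◇○░
■░░░░·■○■○○
■░░░○○○○●·◇
■○○○·○·●○○○
■○○○·■●○○·○
■··●○◆○●■○●
■○·○○■○◇○■░
■○◇●·●●○○◇░
■○●○●◇■░░░░
■░░░░░░░░░░
■░░░░░░░░░░

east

░░░░●○●◇○░░
░░░░·■○■○○░
░░░○○○○●·◇░
○○○·○·●○○○░
○○○·■●○○·○░
··●○○◆●■○●░
○·○○■○◇○■░░
○◇●·●●○○◇░░
○●○●◇■░░░░░
░░░░░░░░░░░
░░░░░░░░░░░

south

░░░░·■○■○○░
░░░○○○○●·◇░
○○○·○·●○○○░
○○○·■●○○·○░
··●○○○●■○●░
○·○○■◆◇○■░░
○◇●·●●○○◇░░
○●○●◇■○○░░░
░░░░░░░░░░░
░░░░░░░░░░░
░░░░░░░░░░░

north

░░░░●○●◇○░░
░░░░·■○■○○░
░░░○○○○●·◇░
○○○·○·●○○○░
○○○·■●○○·○░
··●○○◆●■○●░
○·○○■○◇○■░░
○◇●·●●○○◇░░
○●○●◇■○○░░░
░░░░░░░░░░░
░░░░░░░░░░░

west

■░░░░●○●◇○░
■░░░░·■○■○○
■░░░○○○○●·◇
■○○○·○·●○○○
■○○○·■●○○·○
■··●○◆○●■○●
■○·○○■○◇○■░
■○◇●·●●○○◇░
■○●○●◇■○○░░
■░░░░░░░░░░
■░░░░░░░░░░

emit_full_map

░░░░○○●·●░
░░░░··●○○░
░░░░●○●◇○░
░░░░·■○■○○
░░░○○○○●·◇
○○○·○·●○○○
○○○·■●○○·○
··●○◆○●■○●
○·○○■○◇○■░
○◇●·●●○○◇░
○●○●◇■○○░░

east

░░░░●○●◇○░░
░░░░·■○■○○░
░░░○○○○●·◇░
○○○·○·●○○○░
○○○·■●○○·○░
··●○○◆●■○●░
○·○○■○◇○■░░
○◇●·●●○○◇░░
○●○●◇■○○░░░
░░░░░░░░░░░
░░░░░░░░░░░

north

░░░░··●○○░░
░░░░●○●◇○░░
░░░░·■○■○○░
░░░○○○○●·◇░
○○○·○·●○○○░
○○○·■◆○○·○░
··●○○○●■○●░
○·○○■○◇○■░░
○◇●·●●○○◇░░
○●○●◇■○○░░░
░░░░░░░░░░░


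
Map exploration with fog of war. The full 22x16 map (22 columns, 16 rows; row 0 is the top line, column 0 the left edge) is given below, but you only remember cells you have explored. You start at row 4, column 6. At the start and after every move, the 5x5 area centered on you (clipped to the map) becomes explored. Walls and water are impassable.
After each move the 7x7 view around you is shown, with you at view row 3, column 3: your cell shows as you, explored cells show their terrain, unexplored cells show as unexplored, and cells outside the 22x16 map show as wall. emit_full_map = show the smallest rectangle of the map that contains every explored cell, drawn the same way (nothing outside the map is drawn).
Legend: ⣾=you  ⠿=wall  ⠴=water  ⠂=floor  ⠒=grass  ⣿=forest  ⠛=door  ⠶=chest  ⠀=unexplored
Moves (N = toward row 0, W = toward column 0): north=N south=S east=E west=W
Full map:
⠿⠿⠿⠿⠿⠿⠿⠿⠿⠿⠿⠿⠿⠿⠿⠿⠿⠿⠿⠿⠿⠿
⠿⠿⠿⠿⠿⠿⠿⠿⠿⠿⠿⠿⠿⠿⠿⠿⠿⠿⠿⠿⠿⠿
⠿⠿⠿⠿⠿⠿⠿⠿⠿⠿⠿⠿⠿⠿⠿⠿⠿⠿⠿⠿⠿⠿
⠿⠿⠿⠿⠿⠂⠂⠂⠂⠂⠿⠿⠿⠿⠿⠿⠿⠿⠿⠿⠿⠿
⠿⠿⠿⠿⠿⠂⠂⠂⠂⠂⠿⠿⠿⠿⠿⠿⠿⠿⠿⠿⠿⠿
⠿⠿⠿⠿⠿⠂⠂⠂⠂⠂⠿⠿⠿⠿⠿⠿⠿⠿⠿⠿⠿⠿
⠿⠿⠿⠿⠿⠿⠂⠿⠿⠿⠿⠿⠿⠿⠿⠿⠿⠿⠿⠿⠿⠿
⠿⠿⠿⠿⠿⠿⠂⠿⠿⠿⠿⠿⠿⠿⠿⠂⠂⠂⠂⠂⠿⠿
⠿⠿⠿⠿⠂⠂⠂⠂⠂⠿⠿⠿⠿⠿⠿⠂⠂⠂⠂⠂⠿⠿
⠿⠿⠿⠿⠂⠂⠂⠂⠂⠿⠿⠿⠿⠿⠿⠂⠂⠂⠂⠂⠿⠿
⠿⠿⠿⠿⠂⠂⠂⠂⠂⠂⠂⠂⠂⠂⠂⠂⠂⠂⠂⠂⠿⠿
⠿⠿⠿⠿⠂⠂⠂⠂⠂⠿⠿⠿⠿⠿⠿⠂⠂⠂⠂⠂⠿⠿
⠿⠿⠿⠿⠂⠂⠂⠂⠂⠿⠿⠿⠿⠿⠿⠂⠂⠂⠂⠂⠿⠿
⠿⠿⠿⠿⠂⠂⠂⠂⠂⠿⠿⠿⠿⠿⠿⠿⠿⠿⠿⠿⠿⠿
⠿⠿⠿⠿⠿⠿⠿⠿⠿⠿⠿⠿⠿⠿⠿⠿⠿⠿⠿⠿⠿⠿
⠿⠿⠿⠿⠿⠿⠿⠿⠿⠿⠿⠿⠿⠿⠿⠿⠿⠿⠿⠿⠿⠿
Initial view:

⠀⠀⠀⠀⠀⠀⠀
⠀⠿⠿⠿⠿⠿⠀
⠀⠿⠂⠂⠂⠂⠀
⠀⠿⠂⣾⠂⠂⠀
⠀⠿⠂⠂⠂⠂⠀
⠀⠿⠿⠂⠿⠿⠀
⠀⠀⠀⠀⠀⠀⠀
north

⠀⠀⠀⠀⠀⠀⠀
⠀⠿⠿⠿⠿⠿⠀
⠀⠿⠿⠿⠿⠿⠀
⠀⠿⠂⣾⠂⠂⠀
⠀⠿⠂⠂⠂⠂⠀
⠀⠿⠂⠂⠂⠂⠀
⠀⠿⠿⠂⠿⠿⠀

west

⠀⠀⠀⠀⠀⠀⠀
⠀⠿⠿⠿⠿⠿⠿
⠀⠿⠿⠿⠿⠿⠿
⠀⠿⠿⣾⠂⠂⠂
⠀⠿⠿⠂⠂⠂⠂
⠀⠿⠿⠂⠂⠂⠂
⠀⠀⠿⠿⠂⠿⠿

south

⠀⠿⠿⠿⠿⠿⠿
⠀⠿⠿⠿⠿⠿⠿
⠀⠿⠿⠂⠂⠂⠂
⠀⠿⠿⣾⠂⠂⠂
⠀⠿⠿⠂⠂⠂⠂
⠀⠿⠿⠿⠂⠿⠿
⠀⠀⠀⠀⠀⠀⠀

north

⠀⠀⠀⠀⠀⠀⠀
⠀⠿⠿⠿⠿⠿⠿
⠀⠿⠿⠿⠿⠿⠿
⠀⠿⠿⣾⠂⠂⠂
⠀⠿⠿⠂⠂⠂⠂
⠀⠿⠿⠂⠂⠂⠂
⠀⠿⠿⠿⠂⠿⠿

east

⠀⠀⠀⠀⠀⠀⠀
⠿⠿⠿⠿⠿⠿⠀
⠿⠿⠿⠿⠿⠿⠀
⠿⠿⠂⣾⠂⠂⠀
⠿⠿⠂⠂⠂⠂⠀
⠿⠿⠂⠂⠂⠂⠀
⠿⠿⠿⠂⠿⠿⠀

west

⠀⠀⠀⠀⠀⠀⠀
⠀⠿⠿⠿⠿⠿⠿
⠀⠿⠿⠿⠿⠿⠿
⠀⠿⠿⣾⠂⠂⠂
⠀⠿⠿⠂⠂⠂⠂
⠀⠿⠿⠂⠂⠂⠂
⠀⠿⠿⠿⠂⠿⠿

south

⠀⠿⠿⠿⠿⠿⠿
⠀⠿⠿⠿⠿⠿⠿
⠀⠿⠿⠂⠂⠂⠂
⠀⠿⠿⣾⠂⠂⠂
⠀⠿⠿⠂⠂⠂⠂
⠀⠿⠿⠿⠂⠿⠿
⠀⠀⠀⠀⠀⠀⠀

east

⠿⠿⠿⠿⠿⠿⠀
⠿⠿⠿⠿⠿⠿⠀
⠿⠿⠂⠂⠂⠂⠀
⠿⠿⠂⣾⠂⠂⠀
⠿⠿⠂⠂⠂⠂⠀
⠿⠿⠿⠂⠿⠿⠀
⠀⠀⠀⠀⠀⠀⠀

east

⠿⠿⠿⠿⠿⠀⠀
⠿⠿⠿⠿⠿⠿⠀
⠿⠂⠂⠂⠂⠂⠀
⠿⠂⠂⣾⠂⠂⠀
⠿⠂⠂⠂⠂⠂⠀
⠿⠿⠂⠿⠿⠿⠀
⠀⠀⠀⠀⠀⠀⠀

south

⠿⠿⠿⠿⠿⠿⠀
⠿⠂⠂⠂⠂⠂⠀
⠿⠂⠂⠂⠂⠂⠀
⠿⠂⠂⣾⠂⠂⠀
⠿⠿⠂⠿⠿⠿⠀
⠀⠿⠂⠿⠿⠿⠀
⠀⠀⠀⠀⠀⠀⠀

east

⠿⠿⠿⠿⠿⠀⠀
⠂⠂⠂⠂⠂⠿⠀
⠂⠂⠂⠂⠂⠿⠀
⠂⠂⠂⣾⠂⠿⠀
⠿⠂⠿⠿⠿⠿⠀
⠿⠂⠿⠿⠿⠿⠀
⠀⠀⠀⠀⠀⠀⠀

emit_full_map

⠿⠿⠿⠿⠿⠿⠀⠀
⠿⠿⠿⠿⠿⠿⠿⠀
⠿⠿⠂⠂⠂⠂⠂⠿
⠿⠿⠂⠂⠂⠂⠂⠿
⠿⠿⠂⠂⠂⣾⠂⠿
⠿⠿⠿⠂⠿⠿⠿⠿
⠀⠀⠿⠂⠿⠿⠿⠿

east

⠿⠿⠿⠿⠀⠀⠀
⠂⠂⠂⠂⠿⠿⠀
⠂⠂⠂⠂⠿⠿⠀
⠂⠂⠂⣾⠿⠿⠀
⠂⠿⠿⠿⠿⠿⠀
⠂⠿⠿⠿⠿⠿⠀
⠀⠀⠀⠀⠀⠀⠀

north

⠿⠿⠿⠀⠀⠀⠀
⠿⠿⠿⠿⠿⠿⠀
⠂⠂⠂⠂⠿⠿⠀
⠂⠂⠂⣾⠿⠿⠀
⠂⠂⠂⠂⠿⠿⠀
⠂⠿⠿⠿⠿⠿⠀
⠂⠿⠿⠿⠿⠿⠀

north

⠀⠀⠀⠀⠀⠀⠀
⠿⠿⠿⠿⠿⠿⠀
⠿⠿⠿⠿⠿⠿⠀
⠂⠂⠂⣾⠿⠿⠀
⠂⠂⠂⠂⠿⠿⠀
⠂⠂⠂⠂⠿⠿⠀
⠂⠿⠿⠿⠿⠿⠀

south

⠿⠿⠿⠿⠿⠿⠀
⠿⠿⠿⠿⠿⠿⠀
⠂⠂⠂⠂⠿⠿⠀
⠂⠂⠂⣾⠿⠿⠀
⠂⠂⠂⠂⠿⠿⠀
⠂⠿⠿⠿⠿⠿⠀
⠂⠿⠿⠿⠿⠿⠀

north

⠀⠀⠀⠀⠀⠀⠀
⠿⠿⠿⠿⠿⠿⠀
⠿⠿⠿⠿⠿⠿⠀
⠂⠂⠂⣾⠿⠿⠀
⠂⠂⠂⠂⠿⠿⠀
⠂⠂⠂⠂⠿⠿⠀
⠂⠿⠿⠿⠿⠿⠀

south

⠿⠿⠿⠿⠿⠿⠀
⠿⠿⠿⠿⠿⠿⠀
⠂⠂⠂⠂⠿⠿⠀
⠂⠂⠂⣾⠿⠿⠀
⠂⠂⠂⠂⠿⠿⠀
⠂⠿⠿⠿⠿⠿⠀
⠂⠿⠿⠿⠿⠿⠀

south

⠿⠿⠿⠿⠿⠿⠀
⠂⠂⠂⠂⠿⠿⠀
⠂⠂⠂⠂⠿⠿⠀
⠂⠂⠂⣾⠿⠿⠀
⠂⠿⠿⠿⠿⠿⠀
⠂⠿⠿⠿⠿⠿⠀
⠀⠀⠀⠀⠀⠀⠀


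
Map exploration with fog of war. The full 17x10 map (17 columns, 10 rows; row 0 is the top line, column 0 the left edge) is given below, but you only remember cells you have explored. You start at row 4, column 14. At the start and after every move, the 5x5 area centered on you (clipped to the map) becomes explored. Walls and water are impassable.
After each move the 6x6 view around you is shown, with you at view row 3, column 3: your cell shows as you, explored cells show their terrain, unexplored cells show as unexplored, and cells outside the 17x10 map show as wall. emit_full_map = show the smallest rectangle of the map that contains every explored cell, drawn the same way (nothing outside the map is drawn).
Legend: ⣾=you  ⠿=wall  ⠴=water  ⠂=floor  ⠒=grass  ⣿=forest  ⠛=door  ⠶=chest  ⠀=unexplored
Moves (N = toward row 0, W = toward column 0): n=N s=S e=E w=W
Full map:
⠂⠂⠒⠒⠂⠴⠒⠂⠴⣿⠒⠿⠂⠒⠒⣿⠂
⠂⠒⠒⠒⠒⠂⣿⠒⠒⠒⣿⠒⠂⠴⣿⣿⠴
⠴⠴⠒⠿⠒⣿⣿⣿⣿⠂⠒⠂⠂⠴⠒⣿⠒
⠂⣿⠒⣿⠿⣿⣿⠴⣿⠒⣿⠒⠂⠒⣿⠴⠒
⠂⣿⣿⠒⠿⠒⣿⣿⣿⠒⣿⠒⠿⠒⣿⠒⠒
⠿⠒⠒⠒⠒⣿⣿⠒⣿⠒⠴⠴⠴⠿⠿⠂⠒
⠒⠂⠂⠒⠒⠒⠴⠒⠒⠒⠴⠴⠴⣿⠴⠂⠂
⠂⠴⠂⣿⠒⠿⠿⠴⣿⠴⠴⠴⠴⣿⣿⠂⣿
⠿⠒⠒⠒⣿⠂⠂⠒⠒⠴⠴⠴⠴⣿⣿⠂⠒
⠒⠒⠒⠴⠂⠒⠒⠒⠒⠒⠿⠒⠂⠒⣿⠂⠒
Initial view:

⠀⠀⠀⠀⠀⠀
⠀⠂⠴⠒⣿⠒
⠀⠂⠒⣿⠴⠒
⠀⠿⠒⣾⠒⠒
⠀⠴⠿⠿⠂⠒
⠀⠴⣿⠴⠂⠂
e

⠀⠀⠀⠀⠀⠿
⠂⠴⠒⣿⠒⠿
⠂⠒⣿⠴⠒⠿
⠿⠒⣿⣾⠒⠿
⠴⠿⠿⠂⠒⠿
⠴⣿⠴⠂⠂⠿

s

⠂⠴⠒⣿⠒⠿
⠂⠒⣿⠴⠒⠿
⠿⠒⣿⠒⠒⠿
⠴⠿⠿⣾⠒⠿
⠴⣿⠴⠂⠂⠿
⠀⣿⣿⠂⣿⠿

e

⠴⠒⣿⠒⠿⠿
⠒⣿⠴⠒⠿⠿
⠒⣿⠒⠒⠿⠿
⠿⠿⠂⣾⠿⠿
⣿⠴⠂⠂⠿⠿
⣿⣿⠂⣿⠿⠿

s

⠒⣿⠴⠒⠿⠿
⠒⣿⠒⠒⠿⠿
⠿⠿⠂⠒⠿⠿
⣿⠴⠂⣾⠿⠿
⣿⣿⠂⣿⠿⠿
⠀⣿⠂⠒⠿⠿

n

⠴⠒⣿⠒⠿⠿
⠒⣿⠴⠒⠿⠿
⠒⣿⠒⠒⠿⠿
⠿⠿⠂⣾⠿⠿
⣿⠴⠂⠂⠿⠿
⣿⣿⠂⣿⠿⠿

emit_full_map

⠂⠴⠒⣿⠒
⠂⠒⣿⠴⠒
⠿⠒⣿⠒⠒
⠴⠿⠿⠂⣾
⠴⣿⠴⠂⠂
⠀⣿⣿⠂⣿
⠀⠀⣿⠂⠒

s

⠒⣿⠴⠒⠿⠿
⠒⣿⠒⠒⠿⠿
⠿⠿⠂⠒⠿⠿
⣿⠴⠂⣾⠿⠿
⣿⣿⠂⣿⠿⠿
⠀⣿⠂⠒⠿⠿

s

⠒⣿⠒⠒⠿⠿
⠿⠿⠂⠒⠿⠿
⣿⠴⠂⠂⠿⠿
⣿⣿⠂⣾⠿⠿
⠀⣿⠂⠒⠿⠿
⠀⣿⠂⠒⠿⠿

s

⠿⠿⠂⠒⠿⠿
⣿⠴⠂⠂⠿⠿
⣿⣿⠂⣿⠿⠿
⠀⣿⠂⣾⠿⠿
⠀⣿⠂⠒⠿⠿
⠿⠿⠿⠿⠿⠿

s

⣿⠴⠂⠂⠿⠿
⣿⣿⠂⣿⠿⠿
⠀⣿⠂⠒⠿⠿
⠀⣿⠂⣾⠿⠿
⠿⠿⠿⠿⠿⠿
⠿⠿⠿⠿⠿⠿

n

⠿⠿⠂⠒⠿⠿
⣿⠴⠂⠂⠿⠿
⣿⣿⠂⣿⠿⠿
⠀⣿⠂⣾⠿⠿
⠀⣿⠂⠒⠿⠿
⠿⠿⠿⠿⠿⠿

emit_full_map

⠂⠴⠒⣿⠒
⠂⠒⣿⠴⠒
⠿⠒⣿⠒⠒
⠴⠿⠿⠂⠒
⠴⣿⠴⠂⠂
⠀⣿⣿⠂⣿
⠀⠀⣿⠂⣾
⠀⠀⣿⠂⠒

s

⣿⠴⠂⠂⠿⠿
⣿⣿⠂⣿⠿⠿
⠀⣿⠂⠒⠿⠿
⠀⣿⠂⣾⠿⠿
⠿⠿⠿⠿⠿⠿
⠿⠿⠿⠿⠿⠿

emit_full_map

⠂⠴⠒⣿⠒
⠂⠒⣿⠴⠒
⠿⠒⣿⠒⠒
⠴⠿⠿⠂⠒
⠴⣿⠴⠂⠂
⠀⣿⣿⠂⣿
⠀⠀⣿⠂⠒
⠀⠀⣿⠂⣾


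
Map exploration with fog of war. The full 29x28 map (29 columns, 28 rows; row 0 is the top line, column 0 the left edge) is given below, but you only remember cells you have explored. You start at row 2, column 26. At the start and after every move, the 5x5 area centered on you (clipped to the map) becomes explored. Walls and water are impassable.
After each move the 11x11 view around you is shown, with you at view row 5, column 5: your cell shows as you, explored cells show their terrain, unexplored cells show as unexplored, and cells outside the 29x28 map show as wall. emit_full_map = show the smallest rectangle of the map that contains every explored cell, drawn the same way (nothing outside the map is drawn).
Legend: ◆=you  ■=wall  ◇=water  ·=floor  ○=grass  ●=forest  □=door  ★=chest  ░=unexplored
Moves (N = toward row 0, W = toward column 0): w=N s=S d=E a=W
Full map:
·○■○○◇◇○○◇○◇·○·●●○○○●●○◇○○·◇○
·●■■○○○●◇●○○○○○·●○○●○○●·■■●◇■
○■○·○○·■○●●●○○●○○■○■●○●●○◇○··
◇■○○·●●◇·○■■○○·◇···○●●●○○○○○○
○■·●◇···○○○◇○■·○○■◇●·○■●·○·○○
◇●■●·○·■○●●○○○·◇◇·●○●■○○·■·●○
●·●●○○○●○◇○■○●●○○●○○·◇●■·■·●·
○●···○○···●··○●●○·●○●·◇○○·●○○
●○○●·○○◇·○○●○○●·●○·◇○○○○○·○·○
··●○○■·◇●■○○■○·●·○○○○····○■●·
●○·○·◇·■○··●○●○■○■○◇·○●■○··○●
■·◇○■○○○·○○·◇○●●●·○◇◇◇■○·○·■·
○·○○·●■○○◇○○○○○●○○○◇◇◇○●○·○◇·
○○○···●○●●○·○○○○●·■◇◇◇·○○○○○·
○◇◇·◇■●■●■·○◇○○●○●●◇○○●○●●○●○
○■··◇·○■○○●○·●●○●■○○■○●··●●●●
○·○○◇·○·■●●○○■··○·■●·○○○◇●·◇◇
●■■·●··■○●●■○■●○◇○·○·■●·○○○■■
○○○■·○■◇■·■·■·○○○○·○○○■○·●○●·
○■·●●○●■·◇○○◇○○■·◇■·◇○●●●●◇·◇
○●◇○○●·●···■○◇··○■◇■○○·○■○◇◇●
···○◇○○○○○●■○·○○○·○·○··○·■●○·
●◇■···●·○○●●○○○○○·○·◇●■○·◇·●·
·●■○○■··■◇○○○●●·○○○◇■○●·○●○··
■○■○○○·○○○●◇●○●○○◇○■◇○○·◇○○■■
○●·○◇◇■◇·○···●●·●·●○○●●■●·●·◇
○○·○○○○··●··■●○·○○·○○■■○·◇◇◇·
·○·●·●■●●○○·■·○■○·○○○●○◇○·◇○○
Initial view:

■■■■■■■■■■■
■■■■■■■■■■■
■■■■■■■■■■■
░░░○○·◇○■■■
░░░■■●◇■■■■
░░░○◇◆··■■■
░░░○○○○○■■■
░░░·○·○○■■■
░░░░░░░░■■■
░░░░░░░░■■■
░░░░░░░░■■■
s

■■■■■■■■■■■
■■■■■■■■■■■
░░░○○·◇○■■■
░░░■■●◇■■■■
░░░○◇○··■■■
░░░○○◆○○■■■
░░░·○·○○■■■
░░░·■·●○■■■
░░░░░░░░■■■
░░░░░░░░■■■
░░░░░░░░■■■

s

■■■■■■■■■■■
░░░○○·◇○■■■
░░░■■●◇■■■■
░░░○◇○··■■■
░░░○○○○○■■■
░░░·○◆○○■■■
░░░·■·●○■■■
░░░·■·●·■■■
░░░░░░░░■■■
░░░░░░░░■■■
░░░░░░░░■■■

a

■■■■■■■■■■■
░░░░○○·◇○■■
░░░░■■●◇■■■
░░░●○◇○··■■
░░░○○○○○○■■
░░░●·◆·○○■■
░░░○·■·●○■■
░░░■·■·●·■■
░░░░░░░░░■■
░░░░░░░░░■■
░░░░░░░░░■■

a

■■■■■■■■■■■
░░░░░○○·◇○■
░░░░░■■●◇■■
░░░●●○◇○··■
░░░●○○○○○○■
░░░■●◆○·○○■
░░░○○·■·●○■
░░░●■·■·●·■
░░░░░░░░░░■
░░░░░░░░░░■
░░░░░░░░░░■

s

░░░░░○○·◇○■
░░░░░■■●◇■■
░░░●●○◇○··■
░░░●○○○○○○■
░░░■●·○·○○■
░░░○○◆■·●○■
░░░●■·■·●·■
░░░◇○○·●░░■
░░░░░░░░░░■
░░░░░░░░░░■
░░░░░░░░░░■

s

░░░░░■■●◇■■
░░░●●○◇○··■
░░░●○○○○○○■
░░░■●·○·○○■
░░░○○·■·●○■
░░░●■◆■·●·■
░░░◇○○·●░░■
░░░○○○·○░░■
░░░░░░░░░░■
░░░░░░░░░░■
░░░░░░░░░░■

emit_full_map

░░○○·◇○
░░■■●◇■
●●○◇○··
●○○○○○○
■●·○·○○
○○·■·●○
●■◆■·●·
◇○○·●░░
○○○·○░░

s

░░░●●○◇○··■
░░░●○○○○○○■
░░░■●·○·○○■
░░░○○·■·●○■
░░░●■·■·●·■
░░░◇○◆·●░░■
░░░○○○·○░░■
░░░···○■░░■
░░░░░░░░░░■
░░░░░░░░░░■
░░░░░░░░░░■

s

░░░●○○○○○○■
░░░■●·○·○○■
░░░○○·■·●○■
░░░●■·■·●·■
░░░◇○○·●░░■
░░░○○◆·○░░■
░░░···○■░░■
░░░●■○··░░■
░░░░░░░░░░■
░░░░░░░░░░■
░░░░░░░░░░■

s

░░░■●·○·○○■
░░░○○·■·●○■
░░░●■·■·●·■
░░░◇○○·●░░■
░░░○○○·○░░■
░░░··◆○■░░■
░░░●■○··░░■
░░░■○·○·░░■
░░░░░░░░░░■
░░░░░░░░░░■
░░░░░░░░░░■

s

░░░○○·■·●○■
░░░●■·■·●·■
░░░◇○○·●░░■
░░░○○○·○░░■
░░░···○■░░■
░░░●■◆··░░■
░░░■○·○·░░■
░░░○●○·○░░■
░░░░░░░░░░■
░░░░░░░░░░■
░░░░░░░░░░■

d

░░○○·■·●○■■
░░●■·■·●·■■
░░◇○○·●░░■■
░░○○○·○·░■■
░░···○■●░■■
░░●■○◆·○░■■
░░■○·○·■░■■
░░○●○·○◇░■■
░░░░░░░░░■■
░░░░░░░░░■■
░░░░░░░░░■■

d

░○○·■·●○■■■
░●■·■·●·■■■
░◇○○·●░░■■■
░○○○·○·○■■■
░···○■●·■■■
░●■○·◆○●■■■
░■○·○·■·■■■
░○●○·○◇·■■■
░░░░░░░░■■■
░░░░░░░░■■■
░░░░░░░░■■■

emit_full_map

░░○○·◇○
░░■■●◇■
●●○◇○··
●○○○○○○
■●·○·○○
○○·■·●○
●■·■·●·
◇○○·●░░
○○○·○·○
···○■●·
●■○·◆○●
■○·○·■·
○●○·○◇·

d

○○·■·●○■■■■
●■·■·●·■■■■
◇○○·●░░■■■■
○○○·○·○■■■■
···○■●·■■■■
●■○··◆●■■■■
■○·○·■·■■■■
○●○·○◇·■■■■
░░░░░░░■■■■
░░░░░░░■■■■
░░░░░░░■■■■

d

○·■·●○■■■■■
■·■·●·■■■■■
○○·●░░■■■■■
○○·○·○■■■■■
··○■●·■■■■■
■○··○◆■■■■■
○·○·■·■■■■■
●○·○◇·■■■■■
░░░░░░■■■■■
░░░░░░■■■■■
░░░░░░■■■■■

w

●·○·○○■■■■■
○·■·●○■■■■■
■·■·●·■■■■■
○○·●○○■■■■■
○○·○·○■■■■■
··○■●◆■■■■■
■○··○●■■■■■
○·○·■·■■■■■
●○·○◇·■■■■■
░░░░░░■■■■■
░░░░░░■■■■■

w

○○○○○○■■■■■
●·○·○○■■■■■
○·■·●○■■■■■
■·■·●·■■■■■
○○·●○○■■■■■
○○·○·◆■■■■■
··○■●·■■■■■
■○··○●■■■■■
○·○·■·■■■■■
●○·○◇·■■■■■
░░░░░░■■■■■

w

●○◇○··■■■■■
○○○○○○■■■■■
●·○·○○■■■■■
○·■·●○■■■■■
■·■·●·■■■■■
○○·●○◆■■■■■
○○·○·○■■■■■
··○■●·■■■■■
■○··○●■■■■■
○·○·■·■■■■■
●○·○◇·■■■■■

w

░■■●◇■■■■■■
●○◇○··■■■■■
○○○○○○■■■■■
●·○·○○■■■■■
○·■·●○■■■■■
■·■·●◆■■■■■
○○·●○○■■■■■
○○·○·○■■■■■
··○■●·■■■■■
■○··○●■■■■■
○·○·■·■■■■■

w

░○○·◇○■■■■■
░■■●◇■■■■■■
●○◇○··■■■■■
○○○○○○■■■■■
●·○·○○■■■■■
○·■·●◆■■■■■
■·■·●·■■■■■
○○·●○○■■■■■
○○·○·○■■■■■
··○■●·■■■■■
■○··○●■■■■■

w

■■■■■■■■■■■
░○○·◇○■■■■■
░■■●◇■■■■■■
●○◇○··■■■■■
○○○○○○■■■■■
●·○·○◆■■■■■
○·■·●○■■■■■
■·■·●·■■■■■
○○·●○○■■■■■
○○·○·○■■■■■
··○■●·■■■■■

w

■■■■■■■■■■■
■■■■■■■■■■■
░○○·◇○■■■■■
░■■●◇■■■■■■
●○◇○··■■■■■
○○○○○◆■■■■■
●·○·○○■■■■■
○·■·●○■■■■■
■·■·●·■■■■■
○○·●○○■■■■■
○○·○·○■■■■■

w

■■■■■■■■■■■
■■■■■■■■■■■
■■■■■■■■■■■
░○○·◇○■■■■■
░■■●◇■■■■■■
●○◇○·◆■■■■■
○○○○○○■■■■■
●·○·○○■■■■■
○·■·●○■■■■■
■·■·●·■■■■■
○○·●○○■■■■■

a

■■■■■■■■■■■
■■■■■■■■■■■
■■■■■■■■■■■
░░○○·◇○■■■■
░░■■●◇■■■■■
●●○◇○◆·■■■■
●○○○○○○■■■■
■●·○·○○■■■■
○○·■·●○■■■■
●■·■·●·■■■■
◇○○·●○○■■■■

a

■■■■■■■■■■■
■■■■■■■■■■■
■■■■■■■■■■■
░░░○○·◇○■■■
░░░■■●◇■■■■
░●●○◇◆··■■■
░●○○○○○○■■■
░■●·○·○○■■■
░○○·■·●○■■■
░●■·■·●·■■■
░◇○○·●○○■■■

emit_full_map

░░○○·◇○
░░■■●◇■
●●○◇◆··
●○○○○○○
■●·○·○○
○○·■·●○
●■·■·●·
◇○○·●○○
○○○·○·○
···○■●·
●■○··○●
■○·○·■·
○●○·○◇·

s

■■■■■■■■■■■
■■■■■■■■■■■
░░░○○·◇○■■■
░░░■■●◇■■■■
░●●○◇○··■■■
░●○○○◆○○■■■
░■●·○·○○■■■
░○○·■·●○■■■
░●■·■·●·■■■
░◇○○·●○○■■■
░○○○·○·○■■■

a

■■■■■■■■■■■
■■■■■■■■■■■
░░░░○○·◇○■■
░░░·■■●◇■■■
░░●●○◇○··■■
░░●○○◆○○○■■
░░■●·○·○○■■
░░○○·■·●○■■
░░●■·■·●·■■
░░◇○○·●○○■■
░░○○○·○·○■■

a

■■■■■■■■■■■
■■■■■■■■■■■
░░░░░○○·◇○■
░░░●·■■●◇■■
░░░●●○◇○··■
░░░●○◆○○○○■
░░░■●·○·○○■
░░░○○·■·●○■
░░░●■·■·●·■
░░░◇○○·●○○■
░░░○○○·○·○■

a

■■■■■■■■■■■
■■■■■■■■■■■
░░░░░░○○·◇○
░░░○●·■■●◇■
░░░○●●○◇○··
░░░●●◆○○○○○
░░░○■●·○·○○
░░░■○○·■·●○
░░░░●■·■·●·
░░░░◇○○·●○○
░░░░○○○·○·○

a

■■■■■■■■■■■
■■■■■■■■■■■
░░░░░░░○○·◇
░░░○○●·■■●◇
░░░●○●●○◇○·
░░░●●◆○○○○○
░░░·○■●·○·○
░░░●■○○·■·●
░░░░░●■·■·●
░░░░░◇○○·●○
░░░░░○○○·○·

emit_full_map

░░░░○○·◇○
○○●·■■●◇■
●○●●○◇○··
●●◆○○○○○○
·○■●·○·○○
●■○○·■·●○
░░●■·■·●·
░░◇○○·●○○
░░○○○·○·○
░░···○■●·
░░●■○··○●
░░■○·○·■·
░░○●○·○◇·
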